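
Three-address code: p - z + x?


Break into single-operator statements:
t1 = p - z
t2 = t1 + x


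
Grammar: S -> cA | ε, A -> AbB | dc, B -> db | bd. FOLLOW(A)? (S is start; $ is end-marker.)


$ ∈ FOLLOW(S). For each A -> αBβ: add FIRST(β)\{ε} to FOLLOW(B); if β nullable, add FOLLOW(A).
FOLLOW(A) = {$, b}


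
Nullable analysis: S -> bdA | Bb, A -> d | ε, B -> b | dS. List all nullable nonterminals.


A nonterminal is nullable iff some alternative derives ε (directly, or every symbol in it is nullable)
Nullable: {A}


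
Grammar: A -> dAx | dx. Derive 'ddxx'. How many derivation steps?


Derivation: A => dAx => ddxx
Steps: 2


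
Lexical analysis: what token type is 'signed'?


Pattern: reserved word
Type: KEYWORD


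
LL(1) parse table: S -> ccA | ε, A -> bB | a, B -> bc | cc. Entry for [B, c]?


For [B, c]: 'c' ∈ FIRST(cc)
Entry: B -> cc


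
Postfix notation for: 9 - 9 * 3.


* has higher precedence, evaluate 9*3 first
Postfix: 9 9 3 * -


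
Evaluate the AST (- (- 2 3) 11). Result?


Evaluate inner: (- 2 3) = -1
Evaluate root: (- -1 11) = -12
Result: -12


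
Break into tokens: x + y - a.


Scan left to right, longest-match per lexeme
Tokens: ID(x), OP(+), ID(y), OP(-), ID(a)


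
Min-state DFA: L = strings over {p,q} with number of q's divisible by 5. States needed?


Track (count of q) mod 5: states 0..4, accept at 0
Minimal DFA: 5 states


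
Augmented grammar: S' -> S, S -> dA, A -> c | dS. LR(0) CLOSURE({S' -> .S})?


Start: S' -> .S
For each item with dot before a nonterminal B, add B -> .γ for every B-production
Closure: [S' -> .S, S -> .dA]


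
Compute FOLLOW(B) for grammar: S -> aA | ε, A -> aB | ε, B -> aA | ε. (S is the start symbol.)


$ ∈ FOLLOW(S). For each A -> αBβ: add FIRST(β)\{ε} to FOLLOW(B); if β nullable, add FOLLOW(A).
FOLLOW(B) = {$}


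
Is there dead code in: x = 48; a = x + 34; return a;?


x is read by a's definition; a is returned
No dead code


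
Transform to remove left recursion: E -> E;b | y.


Left-recursive alternatives: E;b; non-recursive: y
Introduce E': E -> yE', E' -> ;bE' | ε


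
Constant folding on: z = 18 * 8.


18 * 8 = 144 at compile time
Optimized: z = 144


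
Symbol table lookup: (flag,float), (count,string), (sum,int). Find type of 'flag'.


Lookup 'flag' → type float


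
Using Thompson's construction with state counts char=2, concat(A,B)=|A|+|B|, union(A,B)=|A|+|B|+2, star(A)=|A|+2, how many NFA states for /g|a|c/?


Syntax tree has 3 char leaf(s), 2 union(s), 0 star(s)
chars contribute 3×2 = 6; each union adds +2; each star adds +2
Total: 6 + 4 + 0 = 10 states


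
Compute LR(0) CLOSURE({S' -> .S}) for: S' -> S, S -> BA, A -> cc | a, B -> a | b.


Start: S' -> .S
For each item with dot before a nonterminal B, add B -> .γ for every B-production
Closure: [S' -> .S, S -> .BA, B -> .a, B -> .b]


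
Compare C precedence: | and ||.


'|' is bitwise OR (level 3); '||' is logical OR (level 1)
Higher level binds tighter
'|' has higher precedence than '||'


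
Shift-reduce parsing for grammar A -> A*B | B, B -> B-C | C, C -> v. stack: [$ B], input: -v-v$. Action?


shift '-' to continue B -> B-C
Action: shift


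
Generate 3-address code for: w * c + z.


Break into single-operator statements:
t1 = w * c
t2 = t1 + z


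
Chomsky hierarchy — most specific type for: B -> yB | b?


Right-linear: every RHS is a terminal or a terminal followed by one nonterminal
Classification: Type 3 (Regular)


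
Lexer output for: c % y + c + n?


Scan left to right, longest-match per lexeme
Tokens: ID(c), OP(%), ID(y), OP(+), ID(c), OP(+), ID(n)


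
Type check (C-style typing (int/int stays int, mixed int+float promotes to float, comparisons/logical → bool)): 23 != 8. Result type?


Operand types: int != int
Rule: comparison yields bool
Result type: bool


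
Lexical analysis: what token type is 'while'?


Pattern: reserved word
Type: KEYWORD


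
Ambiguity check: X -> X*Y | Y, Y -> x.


precedence layered via separate nonterminal Y: deterministic
Unambiguous


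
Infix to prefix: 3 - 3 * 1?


'*' binds tighter: tree is (- 3 (* 3 1))
Prefix: - 3 * 3 1


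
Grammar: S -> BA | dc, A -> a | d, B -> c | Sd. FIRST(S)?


Per alternative of S: FIRST(BA) = {c, d}; FIRST(dc) = {d}
FIRST(S) = {c, d}


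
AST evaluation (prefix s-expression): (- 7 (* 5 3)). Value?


Evaluate inner: (* 5 3) = 15
Evaluate root: (- 7 15) = -8
Result: -8


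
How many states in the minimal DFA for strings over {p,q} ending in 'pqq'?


Track the longest suffix of input matching a prefix of 'pqq': 4 classes (prefixes of length 0..3)
Minimal DFA: 4 states


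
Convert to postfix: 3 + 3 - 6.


Left to right (same or higher precedence on left)
Postfix: 3 3 + 6 -


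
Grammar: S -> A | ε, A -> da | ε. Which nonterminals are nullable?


A nonterminal is nullable iff some alternative derives ε (directly, or every symbol in it is nullable)
Nullable: {A, S}


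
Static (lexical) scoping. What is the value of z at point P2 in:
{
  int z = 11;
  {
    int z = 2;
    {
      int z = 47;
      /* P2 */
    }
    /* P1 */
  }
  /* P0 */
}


z declared in the same block as P2
z = 47


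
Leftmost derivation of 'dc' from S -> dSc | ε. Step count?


Derivation: S => dSc => dc
Steps: 2


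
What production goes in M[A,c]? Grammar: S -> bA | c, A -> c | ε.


For [A, c]: 'c' ∈ FIRST(c)
Entry: A -> c


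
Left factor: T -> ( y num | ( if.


Common prefix: '('
Factored: T -> ( T', T' -> y num | if


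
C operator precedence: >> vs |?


'>>' is shift (level 8); '|' is bitwise OR (level 3)
Higher level binds tighter
'>>' has higher precedence than '|'


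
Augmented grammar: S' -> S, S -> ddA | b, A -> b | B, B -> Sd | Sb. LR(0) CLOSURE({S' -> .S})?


Start: S' -> .S
For each item with dot before a nonterminal B, add B -> .γ for every B-production
Closure: [S' -> .S, S -> .ddA, S -> .b]


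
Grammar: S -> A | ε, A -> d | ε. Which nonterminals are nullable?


A nonterminal is nullable iff some alternative derives ε (directly, or every symbol in it is nullable)
Nullable: {A, S}


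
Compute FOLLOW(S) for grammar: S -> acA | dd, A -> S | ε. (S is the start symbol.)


$ ∈ FOLLOW(S). For each A -> αBβ: add FIRST(β)\{ε} to FOLLOW(B); if β nullable, add FOLLOW(A).
FOLLOW(S) = {$}


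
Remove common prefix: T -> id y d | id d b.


Common prefix: 'id'
Factored: T -> id T', T' -> y d | d b


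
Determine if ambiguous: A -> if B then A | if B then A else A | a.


dangling else: 'if B then if B then a else a' parses two ways
Ambiguous


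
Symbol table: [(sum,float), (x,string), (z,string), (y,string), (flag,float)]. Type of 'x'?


Lookup 'x' → type string


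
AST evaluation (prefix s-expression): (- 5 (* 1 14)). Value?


Evaluate inner: (* 1 14) = 14
Evaluate root: (- 5 14) = -9
Result: -9


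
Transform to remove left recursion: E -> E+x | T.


Left-recursive alternatives: E+x; non-recursive: T
Introduce E': E -> TE', E' -> +xE' | ε


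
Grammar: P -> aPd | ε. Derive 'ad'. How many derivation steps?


Derivation: P => aPd => ad
Steps: 2


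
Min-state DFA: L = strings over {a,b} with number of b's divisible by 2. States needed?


Track (count of b) mod 2: states 0..1, accept at 0
Minimal DFA: 2 states


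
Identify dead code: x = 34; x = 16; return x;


first assignment to x is overwritten before any read
Dead: 'x = 34'


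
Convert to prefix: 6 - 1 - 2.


left-to-right (same/higher precedence on left): tree is (- (- 6 1) 2)
Prefix: - - 6 1 2


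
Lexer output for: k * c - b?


Scan left to right, longest-match per lexeme
Tokens: ID(k), OP(*), ID(c), OP(-), ID(b)


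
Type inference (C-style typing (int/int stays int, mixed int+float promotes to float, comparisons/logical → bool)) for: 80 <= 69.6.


Operand types: int <= float
Rule: comparison yields bool
Result type: bool


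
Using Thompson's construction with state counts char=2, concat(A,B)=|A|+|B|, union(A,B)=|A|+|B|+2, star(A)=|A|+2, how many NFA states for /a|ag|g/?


Syntax tree has 4 char leaf(s), 2 union(s), 0 star(s)
chars contribute 4×2 = 8; each union adds +2; each star adds +2
Total: 8 + 4 + 0 = 12 states


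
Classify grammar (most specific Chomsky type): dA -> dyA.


LHS has context (more than one symbol) and |LHS| ≤ |RHS|
Classification: Type 1 (Context-Sensitive)


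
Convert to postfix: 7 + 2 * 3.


* has higher precedence, evaluate 2*3 first
Postfix: 7 2 3 * +


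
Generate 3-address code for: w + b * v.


Break into single-operator statements:
t1 = b * v
t2 = w + t1


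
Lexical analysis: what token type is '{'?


Pattern: delimiter/punctuation
Type: PUNCTUATION


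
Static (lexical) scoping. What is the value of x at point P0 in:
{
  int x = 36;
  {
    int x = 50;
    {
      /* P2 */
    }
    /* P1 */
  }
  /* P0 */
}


x declared in the same block as P0
x = 36


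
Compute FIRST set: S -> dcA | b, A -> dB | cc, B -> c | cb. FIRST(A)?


Per alternative of A: FIRST(dB) = {d}; FIRST(cc) = {c}
FIRST(A) = {c, d}


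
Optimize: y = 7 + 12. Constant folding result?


7 + 12 = 19 at compile time
Optimized: y = 19


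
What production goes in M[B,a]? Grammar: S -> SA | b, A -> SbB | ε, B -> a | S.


For [B, a]: 'a' ∈ FIRST(a)
Entry: B -> a


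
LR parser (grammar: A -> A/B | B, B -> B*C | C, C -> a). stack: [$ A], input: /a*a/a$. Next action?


shift '/' to continue A -> A/B
Action: shift


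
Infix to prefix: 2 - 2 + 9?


left-to-right (same/higher precedence on left): tree is (+ (- 2 2) 9)
Prefix: + - 2 2 9


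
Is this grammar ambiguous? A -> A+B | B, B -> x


precedence layered via separate nonterminal B: deterministic
Unambiguous


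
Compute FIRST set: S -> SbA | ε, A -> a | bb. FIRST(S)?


Per alternative of S: FIRST(SbA) = {b}; FIRST(ε) = {ε}
FIRST(S) = {b, ε}


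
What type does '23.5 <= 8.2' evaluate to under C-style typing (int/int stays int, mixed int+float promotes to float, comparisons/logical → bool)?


Operand types: float <= float
Rule: comparison yields bool
Result type: bool


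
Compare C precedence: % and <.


'%' is multiplicative (level 10); '<' is relational (level 7)
Higher level binds tighter
'%' has higher precedence than '<'


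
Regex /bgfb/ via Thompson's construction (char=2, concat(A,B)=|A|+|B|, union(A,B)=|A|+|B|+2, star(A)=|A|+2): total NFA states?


Syntax tree has 4 char leaf(s), 0 union(s), 0 star(s)
chars contribute 4×2 = 8; each union adds +2; each star adds +2
Total: 8 + 0 + 0 = 8 states


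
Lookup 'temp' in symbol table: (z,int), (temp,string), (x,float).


Lookup 'temp' → type string


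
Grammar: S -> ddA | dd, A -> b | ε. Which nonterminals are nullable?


A nonterminal is nullable iff some alternative derives ε (directly, or every symbol in it is nullable)
Nullable: {A}


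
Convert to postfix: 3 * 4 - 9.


Left to right (same or higher precedence on left)
Postfix: 3 4 * 9 -


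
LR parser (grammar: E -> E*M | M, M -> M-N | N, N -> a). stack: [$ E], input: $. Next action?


start symbol E on stack, input exhausted
Action: accept


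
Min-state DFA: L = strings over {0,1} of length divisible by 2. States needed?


Track length mod 2: states 0..1, accept at 0
Minimal DFA: 2 states


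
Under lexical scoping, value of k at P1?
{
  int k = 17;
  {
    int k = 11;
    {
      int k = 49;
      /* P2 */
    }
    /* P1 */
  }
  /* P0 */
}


k declared in the same block as P1
k = 11


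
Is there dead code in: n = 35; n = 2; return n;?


first assignment to n is overwritten before any read
Dead: 'n = 35'


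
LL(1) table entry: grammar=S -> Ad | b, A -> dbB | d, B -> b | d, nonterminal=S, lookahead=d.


For [S, d]: 'd' ∈ FIRST(Ad)
Entry: S -> Ad


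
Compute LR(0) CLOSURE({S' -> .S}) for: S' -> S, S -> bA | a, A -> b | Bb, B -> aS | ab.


Start: S' -> .S
For each item with dot before a nonterminal B, add B -> .γ for every B-production
Closure: [S' -> .S, S -> .bA, S -> .a]


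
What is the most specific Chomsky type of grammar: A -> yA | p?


Right-linear: every RHS is a terminal or a terminal followed by one nonterminal
Classification: Type 3 (Regular)


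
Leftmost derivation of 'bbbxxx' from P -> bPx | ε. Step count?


Derivation: P => bPx => bbPxx => bbbPxxx => bbbxxx
Steps: 4


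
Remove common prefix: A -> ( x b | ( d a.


Common prefix: '('
Factored: A -> ( A', A' -> x b | d a


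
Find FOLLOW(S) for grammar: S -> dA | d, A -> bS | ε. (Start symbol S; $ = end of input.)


$ ∈ FOLLOW(S). For each A -> αBβ: add FIRST(β)\{ε} to FOLLOW(B); if β nullable, add FOLLOW(A).
FOLLOW(S) = {$}


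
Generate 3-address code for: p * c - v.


Break into single-operator statements:
t1 = p * c
t2 = t1 - v


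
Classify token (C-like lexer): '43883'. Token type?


Pattern: digits only
Type: INTEGER_LITERAL


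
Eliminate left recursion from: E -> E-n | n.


Left-recursive alternatives: E-n; non-recursive: n
Introduce E': E -> nE', E' -> -nE' | ε


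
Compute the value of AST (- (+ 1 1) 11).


Evaluate inner: (+ 1 1) = 2
Evaluate root: (- 2 11) = -9
Result: -9


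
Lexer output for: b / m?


Scan left to right, longest-match per lexeme
Tokens: ID(b), OP(/), ID(m)


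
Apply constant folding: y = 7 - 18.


7 - 18 = -11 at compile time
Optimized: y = -11


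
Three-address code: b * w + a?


Break into single-operator statements:
t1 = b * w
t2 = t1 + a


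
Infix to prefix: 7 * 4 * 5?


left-to-right (same/higher precedence on left): tree is (* (* 7 4) 5)
Prefix: * * 7 4 5


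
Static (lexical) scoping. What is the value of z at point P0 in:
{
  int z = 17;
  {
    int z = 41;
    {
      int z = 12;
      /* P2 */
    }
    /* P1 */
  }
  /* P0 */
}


z declared in the same block as P0
z = 17


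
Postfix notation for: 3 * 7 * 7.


Left to right (same or higher precedence on left)
Postfix: 3 7 * 7 *


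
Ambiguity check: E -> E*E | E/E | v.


'v*v/v' has two parse trees (no precedence encoded between * and /)
Ambiguous


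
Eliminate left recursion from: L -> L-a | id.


Left-recursive alternatives: L-a; non-recursive: id
Introduce L': L -> idL', L' -> -aL' | ε


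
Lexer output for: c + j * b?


Scan left to right, longest-match per lexeme
Tokens: ID(c), OP(+), ID(j), OP(*), ID(b)


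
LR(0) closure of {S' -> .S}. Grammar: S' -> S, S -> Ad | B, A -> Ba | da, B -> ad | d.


Start: S' -> .S
For each item with dot before a nonterminal B, add B -> .γ for every B-production
Closure: [S' -> .S, S -> .Ad, S -> .B, A -> .Ba, A -> .da, B -> .ad, B -> .d]


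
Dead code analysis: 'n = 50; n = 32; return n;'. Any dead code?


first assignment to n is overwritten before any read
Dead: 'n = 50'


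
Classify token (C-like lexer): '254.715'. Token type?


Pattern: digits with a decimal point
Type: FLOAT_LITERAL


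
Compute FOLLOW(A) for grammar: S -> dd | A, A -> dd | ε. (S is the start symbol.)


$ ∈ FOLLOW(S). For each A -> αBβ: add FIRST(β)\{ε} to FOLLOW(B); if β nullable, add FOLLOW(A).
FOLLOW(A) = {$}


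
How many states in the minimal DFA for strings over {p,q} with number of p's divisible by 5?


Track (count of p) mod 5: states 0..4, accept at 0
Minimal DFA: 5 states


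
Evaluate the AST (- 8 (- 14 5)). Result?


Evaluate inner: (- 14 5) = 9
Evaluate root: (- 8 9) = -1
Result: -1


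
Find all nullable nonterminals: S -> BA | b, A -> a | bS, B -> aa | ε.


A nonterminal is nullable iff some alternative derives ε (directly, or every symbol in it is nullable)
Nullable: {B}


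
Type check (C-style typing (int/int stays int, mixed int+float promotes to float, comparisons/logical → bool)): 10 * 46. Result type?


Operand types: int * int
Rule: mixed int/float promotes to float; int/int stays int
Result type: int


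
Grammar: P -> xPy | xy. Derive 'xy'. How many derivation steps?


Derivation: P => xy
Steps: 1


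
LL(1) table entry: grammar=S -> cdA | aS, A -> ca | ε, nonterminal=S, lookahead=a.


For [S, a]: 'a' ∈ FIRST(aS)
Entry: S -> aS


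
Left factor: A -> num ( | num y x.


Common prefix: 'num'
Factored: A -> num A', A' -> ( | y x


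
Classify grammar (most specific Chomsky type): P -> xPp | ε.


Single nonterminal LHS, but x^n p^n is not regular
Classification: Type 2 (Context-Free)


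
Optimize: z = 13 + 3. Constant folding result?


13 + 3 = 16 at compile time
Optimized: z = 16


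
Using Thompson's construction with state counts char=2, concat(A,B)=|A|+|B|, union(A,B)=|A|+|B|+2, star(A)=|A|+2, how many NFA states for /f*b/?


Syntax tree has 2 char leaf(s), 0 union(s), 1 star(s)
chars contribute 2×2 = 4; each union adds +2; each star adds +2
Total: 4 + 0 + 2 = 6 states


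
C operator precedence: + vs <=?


'+' is additive (level 9); '<=' is relational (level 7)
Higher level binds tighter
'+' has higher precedence than '<='


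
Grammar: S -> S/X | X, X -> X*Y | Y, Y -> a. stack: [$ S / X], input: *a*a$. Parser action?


'*' can extend X; shift to build X -> X*Y
Action: shift


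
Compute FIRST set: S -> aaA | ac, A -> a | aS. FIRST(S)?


Per alternative of S: FIRST(aaA) = {a}; FIRST(ac) = {a}
FIRST(S) = {a}


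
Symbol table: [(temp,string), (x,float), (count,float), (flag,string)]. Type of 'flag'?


Lookup 'flag' → type string


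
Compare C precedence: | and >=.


'>=' is relational (level 7); '|' is bitwise OR (level 3)
Higher level binds tighter
'>=' has higher precedence than '|'


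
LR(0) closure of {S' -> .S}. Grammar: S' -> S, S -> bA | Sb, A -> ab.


Start: S' -> .S
For each item with dot before a nonterminal B, add B -> .γ for every B-production
Closure: [S' -> .S, S -> .bA, S -> .Sb]


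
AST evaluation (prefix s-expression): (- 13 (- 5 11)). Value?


Evaluate inner: (- 5 11) = -6
Evaluate root: (- 13 -6) = 19
Result: 19


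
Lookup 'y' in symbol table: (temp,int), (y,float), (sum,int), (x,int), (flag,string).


Lookup 'y' → type float


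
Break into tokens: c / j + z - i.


Scan left to right, longest-match per lexeme
Tokens: ID(c), OP(/), ID(j), OP(+), ID(z), OP(-), ID(i)


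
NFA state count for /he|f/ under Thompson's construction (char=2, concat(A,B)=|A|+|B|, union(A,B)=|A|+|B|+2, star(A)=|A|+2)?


Syntax tree has 3 char leaf(s), 1 union(s), 0 star(s)
chars contribute 3×2 = 6; each union adds +2; each star adds +2
Total: 6 + 2 + 0 = 8 states


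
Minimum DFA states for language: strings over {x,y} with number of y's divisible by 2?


Track (count of y) mod 2: states 0..1, accept at 0
Minimal DFA: 2 states


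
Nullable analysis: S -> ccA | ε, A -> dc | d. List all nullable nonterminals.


A nonterminal is nullable iff some alternative derives ε (directly, or every symbol in it is nullable)
Nullable: {S}


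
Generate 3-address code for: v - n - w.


Break into single-operator statements:
t1 = v - n
t2 = t1 - w


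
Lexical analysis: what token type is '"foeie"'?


Pattern: double-quoted sequence
Type: STRING_LITERAL


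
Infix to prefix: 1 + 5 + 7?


left-to-right (same/higher precedence on left): tree is (+ (+ 1 5) 7)
Prefix: + + 1 5 7


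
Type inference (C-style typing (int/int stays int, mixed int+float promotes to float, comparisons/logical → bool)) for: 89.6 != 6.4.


Operand types: float != float
Rule: comparison yields bool
Result type: bool


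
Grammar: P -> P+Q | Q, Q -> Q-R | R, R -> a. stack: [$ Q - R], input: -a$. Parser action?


handle 'Q-R' on top
Action: reduce (Q -> Q-R)


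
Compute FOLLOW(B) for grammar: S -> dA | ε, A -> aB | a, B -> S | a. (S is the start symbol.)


$ ∈ FOLLOW(S). For each A -> αBβ: add FIRST(β)\{ε} to FOLLOW(B); if β nullable, add FOLLOW(A).
FOLLOW(B) = {$}


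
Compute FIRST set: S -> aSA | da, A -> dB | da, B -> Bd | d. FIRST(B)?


Per alternative of B: FIRST(Bd) = {d}; FIRST(d) = {d}
FIRST(B) = {d}


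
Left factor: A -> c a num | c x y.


Common prefix: 'c'
Factored: A -> c A', A' -> a num | x y


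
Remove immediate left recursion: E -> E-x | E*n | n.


Left-recursive alternatives: E-x, E*n; non-recursive: n
Introduce E': E -> nE', E' -> -xE' | *nE' | ε


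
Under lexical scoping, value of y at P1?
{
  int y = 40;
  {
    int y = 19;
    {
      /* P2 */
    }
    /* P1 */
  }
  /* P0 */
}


y declared in the same block as P1
y = 19


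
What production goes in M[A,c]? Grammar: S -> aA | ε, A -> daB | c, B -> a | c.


For [A, c]: 'c' ∈ FIRST(c)
Entry: A -> c


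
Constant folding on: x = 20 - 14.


20 - 14 = 6 at compile time
Optimized: x = 6


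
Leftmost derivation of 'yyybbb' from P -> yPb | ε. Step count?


Derivation: P => yPb => yyPbb => yyyPbbb => yyybbb
Steps: 4


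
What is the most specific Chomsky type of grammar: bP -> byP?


LHS has context (more than one symbol) and |LHS| ≤ |RHS|
Classification: Type 1 (Context-Sensitive)


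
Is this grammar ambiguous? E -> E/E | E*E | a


'a/a*a' has two parse trees (no precedence encoded between / and *)
Ambiguous


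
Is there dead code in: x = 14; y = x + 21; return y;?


x is read by y's definition; y is returned
No dead code


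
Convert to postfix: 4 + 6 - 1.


Left to right (same or higher precedence on left)
Postfix: 4 6 + 1 -


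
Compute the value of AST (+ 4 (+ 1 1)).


Evaluate inner: (+ 1 1) = 2
Evaluate root: (+ 4 2) = 6
Result: 6


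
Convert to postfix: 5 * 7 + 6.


Left to right (same or higher precedence on left)
Postfix: 5 7 * 6 +


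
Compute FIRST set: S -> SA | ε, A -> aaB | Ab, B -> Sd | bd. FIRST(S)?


Per alternative of S: FIRST(SA) = {a}; FIRST(ε) = {ε}
FIRST(S) = {a, ε}


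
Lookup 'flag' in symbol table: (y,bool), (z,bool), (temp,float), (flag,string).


Lookup 'flag' → type string


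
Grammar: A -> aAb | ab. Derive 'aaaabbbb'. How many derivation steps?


Derivation: A => aAb => aaAbb => aaaAbbb => aaaabbbb
Steps: 4


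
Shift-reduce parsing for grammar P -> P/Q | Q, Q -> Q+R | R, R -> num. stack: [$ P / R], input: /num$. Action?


'R' (not preceded by Q+) is the handle for Q -> R
Action: reduce (Q -> R)


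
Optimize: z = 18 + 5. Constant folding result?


18 + 5 = 23 at compile time
Optimized: z = 23


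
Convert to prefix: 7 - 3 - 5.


left-to-right (same/higher precedence on left): tree is (- (- 7 3) 5)
Prefix: - - 7 3 5


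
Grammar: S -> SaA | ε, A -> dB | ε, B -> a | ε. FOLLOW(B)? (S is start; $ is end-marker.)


$ ∈ FOLLOW(S). For each A -> αBβ: add FIRST(β)\{ε} to FOLLOW(B); if β nullable, add FOLLOW(A).
FOLLOW(B) = {$, a}


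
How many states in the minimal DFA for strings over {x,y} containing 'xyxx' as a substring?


KMP-style automaton: 4 progress states + 1 absorbing accept = 5
Minimal DFA: 5 states


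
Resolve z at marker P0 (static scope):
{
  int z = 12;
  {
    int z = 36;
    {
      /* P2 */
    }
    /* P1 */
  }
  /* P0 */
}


z declared in the same block as P0
z = 12


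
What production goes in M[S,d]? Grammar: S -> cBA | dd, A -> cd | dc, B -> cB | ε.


For [S, d]: 'd' ∈ FIRST(dd)
Entry: S -> dd


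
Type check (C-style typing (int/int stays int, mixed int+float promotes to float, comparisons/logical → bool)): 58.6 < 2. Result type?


Operand types: float < int
Rule: comparison yields bool
Result type: bool


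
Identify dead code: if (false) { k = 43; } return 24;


condition is constant false, so the whole block is unreachable
Dead: 'if (false) { k = 43; }'


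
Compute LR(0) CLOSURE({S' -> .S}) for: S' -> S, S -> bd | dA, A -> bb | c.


Start: S' -> .S
For each item with dot before a nonterminal B, add B -> .γ for every B-production
Closure: [S' -> .S, S -> .bd, S -> .dA]


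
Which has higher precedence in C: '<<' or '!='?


'<<' is shift (level 8); '!=' is equality (level 6)
Higher level binds tighter
'<<' has higher precedence than '!='


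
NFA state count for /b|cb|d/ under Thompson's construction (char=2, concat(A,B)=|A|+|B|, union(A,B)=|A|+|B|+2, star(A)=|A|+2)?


Syntax tree has 4 char leaf(s), 2 union(s), 0 star(s)
chars contribute 4×2 = 8; each union adds +2; each star adds +2
Total: 8 + 4 + 0 = 12 states


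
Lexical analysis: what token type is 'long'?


Pattern: reserved word
Type: KEYWORD


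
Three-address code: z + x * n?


Break into single-operator statements:
t1 = x * n
t2 = z + t1


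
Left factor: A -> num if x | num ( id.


Common prefix: 'num'
Factored: A -> num A', A' -> if x | ( id


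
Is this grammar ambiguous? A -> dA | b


right-linear, alternatives start with distinct terminals 'd' vs 'b': unique leftmost derivation
Unambiguous


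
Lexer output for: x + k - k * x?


Scan left to right, longest-match per lexeme
Tokens: ID(x), OP(+), ID(k), OP(-), ID(k), OP(*), ID(x)


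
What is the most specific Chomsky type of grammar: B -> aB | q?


Right-linear: every RHS is a terminal or a terminal followed by one nonterminal
Classification: Type 3 (Regular)


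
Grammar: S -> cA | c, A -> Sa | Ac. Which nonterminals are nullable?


A nonterminal is nullable iff some alternative derives ε (directly, or every symbol in it is nullable)
Nullable: {}


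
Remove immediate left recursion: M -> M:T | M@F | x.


Left-recursive alternatives: M:T, M@F; non-recursive: x
Introduce M': M -> xM', M' -> :TM' | @FM' | ε


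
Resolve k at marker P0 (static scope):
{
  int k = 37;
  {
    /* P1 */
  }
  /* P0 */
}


k declared in the same block as P0
k = 37


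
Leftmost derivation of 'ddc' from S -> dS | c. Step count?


Derivation: S => dS => ddS => ddc
Steps: 3


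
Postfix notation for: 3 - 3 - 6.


Left to right (same or higher precedence on left)
Postfix: 3 3 - 6 -


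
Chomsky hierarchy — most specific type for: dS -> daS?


LHS has context (more than one symbol) and |LHS| ≤ |RHS|
Classification: Type 1 (Context-Sensitive)


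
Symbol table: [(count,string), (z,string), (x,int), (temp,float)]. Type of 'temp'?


Lookup 'temp' → type float


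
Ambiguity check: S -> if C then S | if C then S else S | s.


dangling else: 'if C then if C then s else s' parses two ways
Ambiguous


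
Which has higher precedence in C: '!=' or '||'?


'!=' is equality (level 6); '||' is logical OR (level 1)
Higher level binds tighter
'!=' has higher precedence than '||'


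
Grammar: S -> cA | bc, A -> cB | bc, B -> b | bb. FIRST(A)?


Per alternative of A: FIRST(cB) = {c}; FIRST(bc) = {b}
FIRST(A) = {b, c}


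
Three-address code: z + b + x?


Break into single-operator statements:
t1 = z + b
t2 = t1 + x


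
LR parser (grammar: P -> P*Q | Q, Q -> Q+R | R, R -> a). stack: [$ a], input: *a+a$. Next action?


'a' on top is the handle for R -> a
Action: reduce (R -> a)


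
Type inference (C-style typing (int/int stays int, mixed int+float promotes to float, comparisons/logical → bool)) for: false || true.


Operand types: bool || bool
Rule: logical operators take bool operands and yield bool
Result type: bool


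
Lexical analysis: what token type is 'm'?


Pattern: letter/underscore followed by alphanumerics, not a keyword
Type: IDENTIFIER


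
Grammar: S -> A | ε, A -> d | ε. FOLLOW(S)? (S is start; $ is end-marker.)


$ ∈ FOLLOW(S). For each A -> αBβ: add FIRST(β)\{ε} to FOLLOW(B); if β nullable, add FOLLOW(A).
FOLLOW(S) = {$}


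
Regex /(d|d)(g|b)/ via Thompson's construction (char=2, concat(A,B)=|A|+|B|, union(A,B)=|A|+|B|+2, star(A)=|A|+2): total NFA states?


Syntax tree has 4 char leaf(s), 2 union(s), 0 star(s)
chars contribute 4×2 = 8; each union adds +2; each star adds +2
Total: 8 + 4 + 0 = 12 states


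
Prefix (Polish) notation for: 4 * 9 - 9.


left-to-right (same/higher precedence on left): tree is (- (* 4 9) 9)
Prefix: - * 4 9 9


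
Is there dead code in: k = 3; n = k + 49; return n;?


k is read by n's definition; n is returned
No dead code


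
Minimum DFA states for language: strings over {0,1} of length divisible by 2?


Track length mod 2: states 0..1, accept at 0
Minimal DFA: 2 states


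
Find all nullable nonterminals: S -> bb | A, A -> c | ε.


A nonterminal is nullable iff some alternative derives ε (directly, or every symbol in it is nullable)
Nullable: {A, S}


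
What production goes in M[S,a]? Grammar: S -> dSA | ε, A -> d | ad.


For [S, a]: ε is nullable and 'a' ∈ FOLLOW(S)
Entry: S -> ε


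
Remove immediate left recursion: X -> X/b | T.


Left-recursive alternatives: X/b; non-recursive: T
Introduce X': X -> TX', X' -> /bX' | ε


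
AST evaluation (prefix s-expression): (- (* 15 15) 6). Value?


Evaluate inner: (* 15 15) = 225
Evaluate root: (- 225 6) = 219
Result: 219


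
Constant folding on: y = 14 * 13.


14 * 13 = 182 at compile time
Optimized: y = 182


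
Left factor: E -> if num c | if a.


Common prefix: 'if'
Factored: E -> if E', E' -> num c | a


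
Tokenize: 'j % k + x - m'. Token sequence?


Scan left to right, longest-match per lexeme
Tokens: ID(j), OP(%), ID(k), OP(+), ID(x), OP(-), ID(m)


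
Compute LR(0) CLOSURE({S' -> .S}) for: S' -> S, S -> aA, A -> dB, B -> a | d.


Start: S' -> .S
For each item with dot before a nonterminal B, add B -> .γ for every B-production
Closure: [S' -> .S, S -> .aA]


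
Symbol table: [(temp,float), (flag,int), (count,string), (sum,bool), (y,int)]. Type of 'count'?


Lookup 'count' → type string


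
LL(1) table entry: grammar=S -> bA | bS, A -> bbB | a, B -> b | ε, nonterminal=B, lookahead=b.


For [B, b]: 'b' ∈ FIRST(b)
Entry: B -> b


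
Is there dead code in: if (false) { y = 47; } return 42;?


condition is constant false, so the whole block is unreachable
Dead: 'if (false) { y = 47; }'


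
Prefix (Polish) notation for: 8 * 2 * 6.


left-to-right (same/higher precedence on left): tree is (* (* 8 2) 6)
Prefix: * * 8 2 6


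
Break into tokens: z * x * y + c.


Scan left to right, longest-match per lexeme
Tokens: ID(z), OP(*), ID(x), OP(*), ID(y), OP(+), ID(c)


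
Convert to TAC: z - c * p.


Break into single-operator statements:
t1 = c * p
t2 = z - t1


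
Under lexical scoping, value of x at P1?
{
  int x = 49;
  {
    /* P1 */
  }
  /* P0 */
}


P1's block does not declare x; resolves to the enclosing declaration at depth 0
x = 49


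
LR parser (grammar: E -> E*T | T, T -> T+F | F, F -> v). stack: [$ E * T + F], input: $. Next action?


handle 'T+F' on top
Action: reduce (T -> T+F)


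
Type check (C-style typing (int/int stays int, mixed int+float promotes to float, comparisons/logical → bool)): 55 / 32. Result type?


Operand types: int / int
Rule: mixed int/float promotes to float; int/int stays int
Result type: int


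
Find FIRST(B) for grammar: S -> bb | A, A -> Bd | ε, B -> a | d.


Per alternative of B: FIRST(a) = {a}; FIRST(d) = {d}
FIRST(B) = {a, d}


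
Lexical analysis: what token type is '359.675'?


Pattern: digits with a decimal point
Type: FLOAT_LITERAL


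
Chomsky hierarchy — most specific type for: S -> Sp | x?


Left-linear: every RHS is a terminal or one nonterminal followed by a terminal
Classification: Type 3 (Regular)


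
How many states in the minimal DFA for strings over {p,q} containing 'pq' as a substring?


KMP-style automaton: 2 progress states + 1 absorbing accept = 3
Minimal DFA: 3 states


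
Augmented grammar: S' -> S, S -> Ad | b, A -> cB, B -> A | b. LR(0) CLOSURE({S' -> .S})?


Start: S' -> .S
For each item with dot before a nonterminal B, add B -> .γ for every B-production
Closure: [S' -> .S, S -> .Ad, S -> .b, A -> .cB]


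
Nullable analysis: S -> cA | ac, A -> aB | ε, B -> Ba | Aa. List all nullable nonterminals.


A nonterminal is nullable iff some alternative derives ε (directly, or every symbol in it is nullable)
Nullable: {A}


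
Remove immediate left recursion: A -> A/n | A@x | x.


Left-recursive alternatives: A/n, A@x; non-recursive: x
Introduce A': A -> xA', A' -> /nA' | @xA' | ε


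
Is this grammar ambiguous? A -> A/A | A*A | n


'n/n*n' has two parse trees (no precedence encoded between / and *)
Ambiguous


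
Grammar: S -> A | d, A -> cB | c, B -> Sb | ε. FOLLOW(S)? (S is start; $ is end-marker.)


$ ∈ FOLLOW(S). For each A -> αBβ: add FIRST(β)\{ε} to FOLLOW(B); if β nullable, add FOLLOW(A).
FOLLOW(S) = {$, b}


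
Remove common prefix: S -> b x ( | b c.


Common prefix: 'b'
Factored: S -> b S', S' -> x ( | c


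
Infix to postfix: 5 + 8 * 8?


* has higher precedence, evaluate 8*8 first
Postfix: 5 8 8 * +


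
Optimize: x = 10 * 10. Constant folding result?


10 * 10 = 100 at compile time
Optimized: x = 100


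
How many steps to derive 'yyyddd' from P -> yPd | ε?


Derivation: P => yPd => yyPdd => yyyPddd => yyyddd
Steps: 4


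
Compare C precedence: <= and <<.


'<<' is shift (level 8); '<=' is relational (level 7)
Higher level binds tighter
'<<' has higher precedence than '<='


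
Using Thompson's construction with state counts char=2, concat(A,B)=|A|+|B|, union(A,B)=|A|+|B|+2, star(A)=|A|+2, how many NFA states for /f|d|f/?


Syntax tree has 3 char leaf(s), 2 union(s), 0 star(s)
chars contribute 3×2 = 6; each union adds +2; each star adds +2
Total: 6 + 4 + 0 = 10 states


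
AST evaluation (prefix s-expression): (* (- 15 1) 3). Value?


Evaluate inner: (- 15 1) = 14
Evaluate root: (* 14 3) = 42
Result: 42


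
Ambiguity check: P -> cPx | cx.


balanced c^n…x^n: each string has a unique parse
Unambiguous


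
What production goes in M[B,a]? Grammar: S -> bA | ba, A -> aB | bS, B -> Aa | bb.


For [B, a]: 'a' ∈ FIRST(Aa)
Entry: B -> Aa


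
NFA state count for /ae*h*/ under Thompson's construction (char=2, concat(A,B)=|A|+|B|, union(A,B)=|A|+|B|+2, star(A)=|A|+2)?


Syntax tree has 3 char leaf(s), 0 union(s), 2 star(s)
chars contribute 3×2 = 6; each union adds +2; each star adds +2
Total: 6 + 0 + 4 = 10 states


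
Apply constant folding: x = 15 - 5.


15 - 5 = 10 at compile time
Optimized: x = 10


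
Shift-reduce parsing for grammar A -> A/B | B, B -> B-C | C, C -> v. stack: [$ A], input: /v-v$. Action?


shift '/' to continue A -> A/B
Action: shift


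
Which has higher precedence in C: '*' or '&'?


'*' is multiplicative (level 10); '&' is bitwise AND (level 5)
Higher level binds tighter
'*' has higher precedence than '&'


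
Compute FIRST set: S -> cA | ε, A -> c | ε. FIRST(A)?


Per alternative of A: FIRST(c) = {c}; FIRST(ε) = {ε}
FIRST(A) = {c, ε}


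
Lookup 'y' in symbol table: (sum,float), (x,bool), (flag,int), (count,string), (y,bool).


Lookup 'y' → type bool


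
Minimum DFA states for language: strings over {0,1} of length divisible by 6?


Track length mod 6: states 0..5, accept at 0
Minimal DFA: 6 states


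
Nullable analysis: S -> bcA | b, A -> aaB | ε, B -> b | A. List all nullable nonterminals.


A nonterminal is nullable iff some alternative derives ε (directly, or every symbol in it is nullable)
Nullable: {A, B}


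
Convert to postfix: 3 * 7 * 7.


Left to right (same or higher precedence on left)
Postfix: 3 7 * 7 *


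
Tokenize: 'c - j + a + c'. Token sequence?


Scan left to right, longest-match per lexeme
Tokens: ID(c), OP(-), ID(j), OP(+), ID(a), OP(+), ID(c)


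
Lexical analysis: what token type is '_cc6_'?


Pattern: letter/underscore followed by alphanumerics, not a keyword
Type: IDENTIFIER


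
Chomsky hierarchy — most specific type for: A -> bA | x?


Right-linear: every RHS is a terminal or a terminal followed by one nonterminal
Classification: Type 3 (Regular)


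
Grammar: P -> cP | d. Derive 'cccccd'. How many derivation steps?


Derivation: P => cP => ccP => cccP => ccccP => cccccP => cccccd
Steps: 6


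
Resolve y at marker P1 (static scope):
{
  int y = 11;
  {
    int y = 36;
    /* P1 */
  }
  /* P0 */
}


y declared in the same block as P1
y = 36


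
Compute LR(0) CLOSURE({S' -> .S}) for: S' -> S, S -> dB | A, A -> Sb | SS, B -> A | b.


Start: S' -> .S
For each item with dot before a nonterminal B, add B -> .γ for every B-production
Closure: [S' -> .S, S -> .dB, S -> .A, A -> .Sb, A -> .SS]


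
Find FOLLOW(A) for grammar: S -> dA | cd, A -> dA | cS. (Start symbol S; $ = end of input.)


$ ∈ FOLLOW(S). For each A -> αBβ: add FIRST(β)\{ε} to FOLLOW(B); if β nullable, add FOLLOW(A).
FOLLOW(A) = {$}


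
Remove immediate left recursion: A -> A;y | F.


Left-recursive alternatives: A;y; non-recursive: F
Introduce A': A -> FA', A' -> ;yA' | ε


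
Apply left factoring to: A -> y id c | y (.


Common prefix: 'y'
Factored: A -> y A', A' -> id c | (


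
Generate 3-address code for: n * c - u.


Break into single-operator statements:
t1 = n * c
t2 = t1 - u


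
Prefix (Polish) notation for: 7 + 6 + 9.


left-to-right (same/higher precedence on left): tree is (+ (+ 7 6) 9)
Prefix: + + 7 6 9


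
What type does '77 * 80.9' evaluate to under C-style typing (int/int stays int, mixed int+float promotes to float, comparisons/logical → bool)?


Operand types: int * float
Rule: mixed int/float promotes to float; int/int stays int
Result type: float


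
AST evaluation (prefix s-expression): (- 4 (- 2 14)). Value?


Evaluate inner: (- 2 14) = -12
Evaluate root: (- 4 -12) = 16
Result: 16


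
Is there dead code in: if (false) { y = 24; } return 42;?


condition is constant false, so the whole block is unreachable
Dead: 'if (false) { y = 24; }'


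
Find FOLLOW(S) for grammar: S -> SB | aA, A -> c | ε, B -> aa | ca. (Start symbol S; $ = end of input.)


$ ∈ FOLLOW(S). For each A -> αBβ: add FIRST(β)\{ε} to FOLLOW(B); if β nullable, add FOLLOW(A).
FOLLOW(S) = {$, a, c}


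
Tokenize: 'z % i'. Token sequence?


Scan left to right, longest-match per lexeme
Tokens: ID(z), OP(%), ID(i)


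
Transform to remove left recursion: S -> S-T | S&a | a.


Left-recursive alternatives: S-T, S&a; non-recursive: a
Introduce S': S -> aS', S' -> -TS' | &aS' | ε


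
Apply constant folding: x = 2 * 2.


2 * 2 = 4 at compile time
Optimized: x = 4


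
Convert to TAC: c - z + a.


Break into single-operator statements:
t1 = c - z
t2 = t1 + a


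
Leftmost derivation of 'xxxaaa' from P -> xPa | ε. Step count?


Derivation: P => xPa => xxPaa => xxxPaaa => xxxaaa
Steps: 4


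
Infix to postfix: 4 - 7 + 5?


Left to right (same or higher precedence on left)
Postfix: 4 7 - 5 +


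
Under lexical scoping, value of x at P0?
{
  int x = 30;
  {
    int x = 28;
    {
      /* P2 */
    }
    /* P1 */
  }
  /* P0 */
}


x declared in the same block as P0
x = 30


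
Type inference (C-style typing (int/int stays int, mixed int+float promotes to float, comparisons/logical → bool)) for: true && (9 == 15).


Operand types: bool && bool
Rule: logical operators take bool operands and yield bool
Result type: bool
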